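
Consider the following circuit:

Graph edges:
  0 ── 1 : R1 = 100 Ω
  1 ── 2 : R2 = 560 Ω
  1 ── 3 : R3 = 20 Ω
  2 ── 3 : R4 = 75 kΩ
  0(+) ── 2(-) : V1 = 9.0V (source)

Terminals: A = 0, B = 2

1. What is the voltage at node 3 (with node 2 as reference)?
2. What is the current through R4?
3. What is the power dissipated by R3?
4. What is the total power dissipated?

Nodal analysis, taking node 2 as the 0 V reference.
Source V1 fixes V_0 = 9 V.
KCL at each unknown node (sum of currents leaving = 0; resistances in Ω):
  Node 1: (V_1 - 9)/100 + (V_1 - 0)/560 + (V_1 - V_3)/20 = 0
  Node 3: (V_3 - V_1)/20 + (V_3 - 0)/75000 = 0
Collecting terms (coefficients in siemens):
  0.06179·V_1 - 0.05·V_3 = 0.09
  0.05001·V_3 - 0.05·V_1 = 0
Determinant D = (0.06179)(0.05001) - (-0.05)(-0.05) = 0.0005901
V_1 = [(0.09)(0.05001) - (-0.05)(0)]/D = 7.628 V
V_3 = [(0.06179)(0) - (0.09)(-0.05)]/D = 7.626 V
Part 1:
  Read off the nodal solution: V_3 = 7.626 V
Part 2:
  I_R4 = (V_2 - V_3)/R4 = (0 - 7.626)/75000 = -0.0001017 A
  Magnitude: I_R4 = 0.0001017 A
Part 3:
  I_R3 = (V_1 - V_3)/R3 = (7.628 - 7.626)/20 = 0.0001017 A
  P_R3 = I_R3² × R3 = (0.0001017)² × 20 = 0.0000002068 W
Part 4:
  Power in each resistor, P = (ΔV)²/R:
    P_R1 = (9 - 7.628)²/100 = 0.01883 W
    P_R2 = (7.628 - 0)²/560 = 0.1039 W
    P_R3 = (7.628 - 7.626)²/20 = 0.0000002068 W
    P_R4 = (0 - 7.626)²/75000 = 0.0007754 W
  P_total = P_R1 + P_R2 + P_R3 + P_R4 = 0.1235 W

Final answers:
1. V_3 = 7.626 V
2. I_R4 = 0.0001017 A
3. P_R3 = 2.068e-07 W
4. P_total = 0.1235 W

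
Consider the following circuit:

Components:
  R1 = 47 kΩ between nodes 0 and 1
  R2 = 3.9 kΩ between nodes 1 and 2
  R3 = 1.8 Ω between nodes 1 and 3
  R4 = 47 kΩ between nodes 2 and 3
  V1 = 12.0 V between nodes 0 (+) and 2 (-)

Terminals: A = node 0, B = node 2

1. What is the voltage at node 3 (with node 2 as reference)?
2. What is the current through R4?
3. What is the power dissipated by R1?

Nodal analysis, taking node 2 as the 0 V reference.
Source V1 fixes V_0 = 12 V.
KCL at each unknown node (sum of currents leaving = 0; resistances in Ω):
  Node 1: (V_1 - 12)/47000 + (V_1 - 0)/3900 + (V_1 - V_3)/1.8 = 0
  Node 3: (V_3 - V_1)/1.8 + (V_3 - 0)/47000 = 0
Collecting terms (coefficients in siemens):
  0.5558·V_1 - 0.5556·V_3 = 0.0002553
  0.5556·V_3 - 0.5556·V_1 = 0
Determinant D = (0.5558)(0.5556) - (-0.5556)(-0.5556) = 0.0001661
V_1 = [(0.0002553)(0.5556) - (-0.5556)(0)]/D = 0.854 V
V_3 = [(0.5558)(0) - (0.0002553)(-0.5556)]/D = 0.854 V
Part 1:
  Read off the nodal solution: V_3 = 0.854 V
Part 2:
  I_R4 = (V_2 - V_3)/R4 = (0 - 0.854)/47000 = -0.00001817 A
  Magnitude: I_R4 = 0.00001817 A
Part 3:
  I_R1 = (V_0 - V_1)/R1 = (12 - 0.854)/47000 = 0.0002371 A
  P_R1 = I_R1² × R1 = (0.0002371)² × 47000 = 0.002643 W

Final answers:
1. V_3 = 0.854 V
2. I_R4 = 1.817e-05 A
3. P_R1 = 0.002643 W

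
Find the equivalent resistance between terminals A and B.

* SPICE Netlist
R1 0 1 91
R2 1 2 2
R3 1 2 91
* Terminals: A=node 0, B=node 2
Reduce the network between node 0 (A) and node 2 (B) by series/parallel combination:
  Rp1 = R2 ‖ R3 (parallel, both between nodes 1 and 2) = 1/(1/2 + 1/91) = 1.957 Ω
  Rs1 = R1 + Rp1 (series, joined only at node 1) = 91 + 1.957 = 92.96 Ω
R_eq = 92.96 Ω

Final answer: 92.96 Ω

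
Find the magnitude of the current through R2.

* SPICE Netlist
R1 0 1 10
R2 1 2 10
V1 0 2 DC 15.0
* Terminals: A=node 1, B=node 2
Nodal analysis, taking node 2 as the 0 V reference.
Source V1 fixes V_0 = 15 V.
KCL at each unknown node (sum of currents leaving = 0; resistances in Ω):
  Node 1: (V_1 - 15)/10 + (V_1 - 0)/10 = 0
Collecting terms: 0.2 × V_1 = 1.5  =>  V_1 = 7.5 V
I_R2 = (V_1 - V_2)/R2 = (7.5 - 0)/10 = 0.75 A
|I_R2| = 0.75 A

Final answer: |I_R2| = 0.75 A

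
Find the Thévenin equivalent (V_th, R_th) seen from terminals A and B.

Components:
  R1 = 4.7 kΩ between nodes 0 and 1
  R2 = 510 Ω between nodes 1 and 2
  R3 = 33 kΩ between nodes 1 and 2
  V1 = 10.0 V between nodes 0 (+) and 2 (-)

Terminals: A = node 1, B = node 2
Step 1 — V_th is the open-circuit voltage V_A - V_B (nothing connected across the terminals).
Nodal analysis, taking node 2 as the 0 V reference.
Source V1 fixes V_0 = 10 V.
KCL at each unknown node (sum of currents leaving = 0; resistances in Ω):
  Node 1: (V_1 - 10)/4700 + (V_1 - 0)/510 + (V_1 - 0)/33000 = 0
Collecting terms: 0.002204 × V_1 = 0.002128  =>  V_1 = 0.9654 V
V_th = V_1 - V_2 = 0.9654 - 0 = 0.9654 V
Step 2 — R_th: zero the source — replace V1 by a short circuit (node 2 merges into node 0) — and find the resistance seen between A (node 1) and B (node 0).
Reduce the network between node 1 (A) and node 0 (B) by series/parallel combination:
  Rp1 = R1 ‖ R2 ‖ R3 (parallel, all between nodes 0 and 1) = 1/(1/4700 + 1/510 + 1/33000) = 453.8 Ω
R_th = 453.8 Ω

Final answer: V_th = 0.9654 V, R_th = 453.8 Ω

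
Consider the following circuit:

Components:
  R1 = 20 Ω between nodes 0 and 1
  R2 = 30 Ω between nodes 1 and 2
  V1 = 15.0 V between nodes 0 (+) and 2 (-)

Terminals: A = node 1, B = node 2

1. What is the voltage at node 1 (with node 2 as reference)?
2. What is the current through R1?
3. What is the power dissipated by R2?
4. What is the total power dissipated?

Nodal analysis, taking node 2 as the 0 V reference.
Source V1 fixes V_0 = 15 V.
KCL at each unknown node (sum of currents leaving = 0; resistances in Ω):
  Node 1: (V_1 - 15)/20 + (V_1 - 0)/30 = 0
Collecting terms: 0.08333 × V_1 = 0.75  =>  V_1 = 9 V
Part 1:
  Read off the nodal solution: V_1 = 9 V
Part 2:
  I_R1 = (V_0 - V_1)/R1 = (15 - 9)/20 = 0.3 A
  Magnitude: I_R1 = 0.3 A
Part 3:
  I_R2 = (V_1 - V_2)/R2 = (9 - 0)/30 = 0.3 A
  P_R2 = I_R2² × R2 = (0.3)² × 30 = 2.7 W
Part 4:
  Power in each resistor, P = (ΔV)²/R:
    P_R1 = (15 - 9)²/20 = 1.8 W
    P_R2 = (9 - 0)²/30 = 2.7 W
  P_total = P_R1 + P_R2 = 4.5 W

Final answers:
1. V_1 = 9 V
2. I_R1 = 0.3 A
3. P_R2 = 2.7 W
4. P_total = 4.5 W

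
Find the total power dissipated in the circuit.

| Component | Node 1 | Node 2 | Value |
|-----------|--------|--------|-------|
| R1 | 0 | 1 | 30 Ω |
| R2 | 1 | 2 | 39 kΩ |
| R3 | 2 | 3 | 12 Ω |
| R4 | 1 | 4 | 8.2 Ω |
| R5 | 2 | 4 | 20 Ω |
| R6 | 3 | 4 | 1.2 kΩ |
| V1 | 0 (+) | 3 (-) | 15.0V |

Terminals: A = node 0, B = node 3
Nodal analysis, taking node 3 as the 0 V reference.
Source V1 fixes V_0 = 15 V.
KCL at each unknown node (sum of currents leaving = 0; resistances in Ω):
  Node 1: (V_1 - 15)/30 + (V_1 - V_2)/39000 + (V_1 - V_4)/8.2 = 0
  Node 2: (V_2 - V_1)/39000 + (V_2 - 0)/12 + (V_2 - V_4)/20 = 0
  Node 4: (V_4 - V_1)/8.2 + (V_4 - V_2)/20 + (V_4 - 0)/1200 = 0
Collecting terms (coefficients in siemens):
  0.1553·V_1 - 0.00002564·V_2 - 0.122·V_4 = 0.5
  0.1334·V_2 - 0.00002564·V_1 - 0.05·V_4 = 0
  0.1728·V_4 - 0.122·V_1 - 0.05·V_2 = 0
Solving these 3 simultaneous equations (Gaussian elimination) gives:
  V_1 = 8.511 V, V_2 = 2.528 V, V_4 = 6.739 V
Power in each resistor, P = (ΔV)²/R:
  P_R1 = (15 - 8.511)²/30 = 1.404 W
  P_R2 = (8.511 - 2.528)²/39000 = 0.0009178 W
  P_R3 = (2.528 - 0)²/12 = 0.5326 W
  P_R4 = (8.511 - 6.739)²/8.2 = 0.3831 W
  P_R5 = (2.528 - 6.739)²/20 = 0.8864 W
  P_R6 = (0 - 6.739)²/1200 = 0.03784 W
P_total = P_R1 + P_R2 + P_R3 + P_R4 + P_R5 + P_R6 = 3.244 W

Final answer: 3.244 W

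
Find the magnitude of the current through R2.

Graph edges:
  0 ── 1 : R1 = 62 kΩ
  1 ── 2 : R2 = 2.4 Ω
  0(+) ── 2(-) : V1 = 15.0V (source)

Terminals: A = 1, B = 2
Nodal analysis, taking node 2 as the 0 V reference.
Source V1 fixes V_0 = 15 V.
KCL at each unknown node (sum of currents leaving = 0; resistances in Ω):
  Node 1: (V_1 - 15)/62000 + (V_1 - 0)/2.4 = 0
Collecting terms: 0.4167 × V_1 = 0.0002419  =>  V_1 = 0.0005806 V
I_R2 = (V_1 - V_2)/R2 = (0.0005806 - 0)/2.4 = 0.0002419 A
|I_R2| = 0.0002419 A

Final answer: |I_R2| = 0.0002419 A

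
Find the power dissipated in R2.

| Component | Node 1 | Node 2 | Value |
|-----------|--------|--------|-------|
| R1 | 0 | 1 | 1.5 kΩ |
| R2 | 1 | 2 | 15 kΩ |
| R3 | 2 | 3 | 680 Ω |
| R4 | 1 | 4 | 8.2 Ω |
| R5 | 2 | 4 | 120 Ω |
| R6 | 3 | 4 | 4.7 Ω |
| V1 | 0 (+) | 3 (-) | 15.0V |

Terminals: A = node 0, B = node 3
Nodal analysis, taking node 3 as the 0 V reference.
Source V1 fixes V_0 = 15 V.
KCL at each unknown node (sum of currents leaving = 0; resistances in Ω):
  Node 1: (V_1 - 15)/1500 + (V_1 - V_2)/15000 + (V_1 - V_4)/8.2 = 0
  Node 2: (V_2 - V_1)/15000 + (V_2 - 0)/680 + (V_2 - V_4)/120 = 0
  Node 4: (V_4 - V_1)/8.2 + (V_4 - V_2)/120 + (V_4 - 0)/4.7 = 0
Collecting terms (coefficients in siemens):
  0.1227·V_1 - 0.00006667·V_2 - 0.122·V_4 = 0.01
  0.009871·V_2 - 0.00006667·V_1 - 0.008333·V_4 = 0
  0.3431·V_4 - 0.122·V_1 - 0.008333·V_2 = 0
Solving these 3 simultaneous equations (Gaussian elimination) gives:
  V_1 = 0.1276 V, V_2 = 0.03997 V, V_4 = 0.04632 V
I_R2 = (V_1 - V_2)/R2 = (0.1276 - 0.03997)/15000 = 0.000005841 A
P_R2 = I_R2² × R2 = (0.000005841)² × 15000 = 0.0000005117 W

Final answer: 5.117e-07 W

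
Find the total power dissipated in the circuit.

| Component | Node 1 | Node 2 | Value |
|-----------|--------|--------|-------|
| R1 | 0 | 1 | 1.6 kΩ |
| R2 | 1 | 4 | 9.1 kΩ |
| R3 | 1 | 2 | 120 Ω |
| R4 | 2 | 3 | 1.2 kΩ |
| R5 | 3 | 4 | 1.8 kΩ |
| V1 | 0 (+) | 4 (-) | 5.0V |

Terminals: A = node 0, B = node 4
Nodal analysis, taking node 4 as the 0 V reference.
Source V1 fixes V_0 = 5 V.
KCL at each unknown node (sum of currents leaving = 0; resistances in Ω):
  Node 1: (V_1 - 5)/1600 + (V_1 - 0)/9100 + (V_1 - V_2)/120 = 0
  Node 2: (V_2 - V_1)/120 + (V_2 - V_3)/1200 = 0
  Node 3: (V_3 - V_2)/1200 + (V_3 - 0)/1800 = 0
Collecting terms (coefficients in siemens):
  0.009068·V_1 - 0.008333·V_2 = 0.003125
  0.009167·V_2 - 0.008333·V_1 - 0.0008333·V_3 = 0
  0.001389·V_3 - 0.0008333·V_2 = 0
Solving these 3 simultaneous equations (Gaussian elimination) gives:
  V_1 = 2.961 V, V_2 = 2.847 V, V_3 = 1.708 V
Power in each resistor, P = (ΔV)²/R:
  P_R1 = (5 - 2.961)²/1600 = 0.002599 W
  P_R2 = (2.961 - 0)²/9100 = 0.0009634 W
  P_R3 = (2.961 - 2.847)²/120 = 0.0001081 W
  P_R4 = (2.847 - 1.708)²/1200 = 0.001081 W
  P_R5 = (1.708 - 0)²/1800 = 0.001621 W
P_total = P_R1 + P_R2 + P_R3 + P_R4 + P_R5 = 0.006372 W

Final answer: 0.006372 W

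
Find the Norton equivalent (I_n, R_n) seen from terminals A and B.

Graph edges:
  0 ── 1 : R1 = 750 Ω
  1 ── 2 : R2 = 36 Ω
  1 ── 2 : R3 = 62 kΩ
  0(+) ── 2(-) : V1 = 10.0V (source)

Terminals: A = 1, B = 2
Find the Thévenin equivalent first; then I_n = V_th/R_th and R_n = R_th.
Step 1 — V_th is the open-circuit voltage V_A - V_B (nothing connected across the terminals).
Nodal analysis, taking node 2 as the 0 V reference.
Source V1 fixes V_0 = 10 V.
KCL at each unknown node (sum of currents leaving = 0; resistances in Ω):
  Node 1: (V_1 - 10)/750 + (V_1 - 0)/36 + (V_1 - 0)/62000 = 0
Collecting terms: 0.02913 × V_1 = 0.01333  =>  V_1 = 0.4578 V
V_th = V_1 - V_2 = 0.4578 - 0 = 0.4578 V
Step 2 — R_th: zero the source — replace V1 by a short circuit (node 2 merges into node 0) — and find the resistance seen between A (node 1) and B (node 0).
Reduce the network between node 1 (A) and node 0 (B) by series/parallel combination:
  Rp1 = R1 ‖ R2 ‖ R3 (parallel, all between nodes 0 and 1) = 1/(1/750 + 1/36 + 1/62000) = 34.33 Ω
R_th = 34.33 Ω
I_n = V_th/R_th = 0.4578/34.33 = 0.01333 A, and R_n = R_th = 34.33 Ω

Final answer: I_n = 0.01333 A, R_n = 34.33 Ω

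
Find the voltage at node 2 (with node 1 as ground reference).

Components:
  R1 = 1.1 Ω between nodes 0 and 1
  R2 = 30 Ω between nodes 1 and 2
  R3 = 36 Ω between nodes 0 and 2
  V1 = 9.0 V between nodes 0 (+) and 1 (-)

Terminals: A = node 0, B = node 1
Nodal analysis, taking node 1 as the 0 V reference.
Source V1 fixes V_0 = 9 V.
KCL at each unknown node (sum of currents leaving = 0; resistances in Ω):
  Node 2: (V_2 - 0)/30 + (V_2 - 9)/36 = 0
Collecting terms: 0.06111 × V_2 = 0.25  =>  V_2 = 4.091 V
The requested potential is V_2 = 4.091 V.

Final answer: V_2 = 4.091 V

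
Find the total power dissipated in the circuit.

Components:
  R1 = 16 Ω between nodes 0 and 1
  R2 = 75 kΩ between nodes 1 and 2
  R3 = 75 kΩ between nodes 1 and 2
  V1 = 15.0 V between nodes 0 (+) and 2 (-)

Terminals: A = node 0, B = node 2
Nodal analysis, taking node 2 as the 0 V reference.
Source V1 fixes V_0 = 15 V.
KCL at each unknown node (sum of currents leaving = 0; resistances in Ω):
  Node 1: (V_1 - 15)/16 + (V_1 - 0)/75000 + (V_1 - 0)/75000 = 0
Collecting terms: 0.06253 × V_1 = 0.9375  =>  V_1 = 14.99 V
Power in each resistor, P = (ΔV)²/R:
  P_R1 = (15 - 14.99)²/16 = 0.000002558 W
  P_R2 = (14.99 - 0)²/75000 = 0.002997 W
  P_R3 = (14.99 - 0)²/75000 = 0.002997 W
P_total = P_R1 + P_R2 + P_R3 = 0.005997 W

Final answer: 0.005997 W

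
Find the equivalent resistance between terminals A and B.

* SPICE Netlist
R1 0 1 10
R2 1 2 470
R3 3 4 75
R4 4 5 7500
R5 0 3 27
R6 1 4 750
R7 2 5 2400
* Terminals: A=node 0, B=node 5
The network is not a plain series/parallel combination. Inject a 1 A test current into terminal A (node 0) and return it from terminal B (node 5); then R_eq = V_A / (1 A).
Nodal analysis, taking node 5 as the 0 V reference.
Current source I_test pushes 1 A into node 0 and draws it out of node 5.
KCL at each unknown node (sum of currents leaving = 0; resistances in Ω):
  Node 0: (V_0 - V_1)/10 + (V_0 - V_3)/27 - 1 = 0
  Node 1: (V_1 - V_0)/10 + (V_1 - V_2)/470 + (V_1 - V_4)/750 = 0
  Node 2: (V_2 - V_1)/470 + (V_2 - 0)/2400 = 0
  Node 3: (V_3 - V_0)/27 + (V_3 - V_4)/75 = 0
  Node 4: (V_4 - V_1)/750 + (V_4 - V_3)/75 + (V_4 - 0)/7500 = 0
Collecting terms (coefficients in siemens):
  0.137·V_0 - 0.1·V_1 - 0.03704·V_3 = 1
  0.1035·V_1 - 0.1·V_0 - 0.002128·V_2 - 0.001333·V_4 = 0
  0.002544·V_2 - 0.002128·V_1 = 0
  0.05037·V_3 - 0.03704·V_0 - 0.01333·V_4 = 0
  0.0148·V_4 - 0.001333·V_1 - 0.01333·V_3 = 0
Solving these 5 simultaneous equations (Gaussian elimination) gives:
  V_0 = 2088 V, V_1 = 2081 V, V_2 = 1740 V, V_3 = 2081 V
  V_4 = 2063 V
R_eq = V_0 / 1 A = 2088 Ω = 2.088 kΩ

Final answer: 2.088 kΩ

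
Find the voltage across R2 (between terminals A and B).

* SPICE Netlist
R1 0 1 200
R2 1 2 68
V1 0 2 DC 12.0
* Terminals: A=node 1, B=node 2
R1 and R2 are in series across V1 (node 0 → node 1 → node 2), and the output A–B is taken across R2, so this is a voltage divider.
Series current: I = V1/(R1 + R2) = 12/(200 + 68) = 12/268 = 0.04478 A
V_R2 = I × R2 = V1 × R2/(R1 + R2) = 12 × 68/268 = 3.045 V

Final answer: 3.045 V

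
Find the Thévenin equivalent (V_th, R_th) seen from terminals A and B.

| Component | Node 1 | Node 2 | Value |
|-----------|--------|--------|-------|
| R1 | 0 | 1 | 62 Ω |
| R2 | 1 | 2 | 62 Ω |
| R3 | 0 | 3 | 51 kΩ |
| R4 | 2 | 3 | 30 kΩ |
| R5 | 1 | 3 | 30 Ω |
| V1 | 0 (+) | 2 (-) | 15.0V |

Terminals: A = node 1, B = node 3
Step 1 — V_th is the open-circuit voltage V_A - V_B (nothing connected across the terminals).
Nodal analysis, taking node 2 as the 0 V reference.
Source V1 fixes V_0 = 15 V.
KCL at each unknown node (sum of currents leaving = 0; resistances in Ω):
  Node 1: (V_1 - 15)/62 + (V_1 - 0)/62 + (V_1 - V_3)/30 = 0
  Node 3: (V_3 - 15)/51000 + (V_3 - 0)/30000 + (V_3 - V_1)/30 = 0
Collecting terms (coefficients in siemens):
  0.06559·V_1 - 0.03333·V_3 = 0.2419
  0.03339·V_3 - 0.03333·V_1 = 0.0002941
Determinant D = (0.06559)(0.03339) - (-0.03333)(-0.03333) = 0.001079
V_1 = [(0.2419)(0.03339) - (-0.03333)(0.0002941)]/D = 7.497 V
V_3 = [(0.06559)(0.0002941) - (0.2419)(-0.03333)]/D = 7.494 V
V_th = V_1 - V_3 = 7.497 - 7.494 = 0.003078 V
Step 2 — R_th: zero the source — replace V1 by a short circuit (node 2 merges into node 0) — and find the resistance seen between A (node 1) and B (node 3).
Reduce the network between node 1 (A) and node 3 (B) by series/parallel combination:
  Rp1 = R1 ‖ R2 (parallel, both between nodes 0 and 1) = 1/(1/62 + 1/62) = 31 Ω
  Rp2 = R3 ‖ R4 (parallel, both between nodes 0 and 3) = 1/(1/51000 + 1/30000) = 18890 Ω
  Rs1 = Rp1 + Rp2 (series, joined only at node 0) = 31 + 18890 = 18920 Ω
  Rp3 = R5 ‖ Rs1 (parallel, both between nodes 1 and 3) = 1/(1/30 + 1/18920) = 29.95 Ω
R_th = 29.95 Ω

Final answer: V_th = 0.003078 V, R_th = 29.95 Ω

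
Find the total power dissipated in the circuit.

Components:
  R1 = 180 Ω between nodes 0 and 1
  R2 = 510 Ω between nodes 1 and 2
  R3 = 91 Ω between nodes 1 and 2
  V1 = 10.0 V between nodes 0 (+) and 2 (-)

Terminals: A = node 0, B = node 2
Nodal analysis, taking node 2 as the 0 V reference.
Source V1 fixes V_0 = 10 V.
KCL at each unknown node (sum of currents leaving = 0; resistances in Ω):
  Node 1: (V_1 - 10)/180 + (V_1 - 0)/510 + (V_1 - 0)/91 = 0
Collecting terms: 0.01851 × V_1 = 0.05556  =>  V_1 = 3.002 V
Power in each resistor, P = (ΔV)²/R:
  P_R1 = (10 - 3.002)²/180 = 0.2721 W
  P_R2 = (3.002 - 0)²/510 = 0.01767 W
  P_R3 = (3.002 - 0)²/91 = 0.09904 W
P_total = P_R1 + P_R2 + P_R3 = 0.3888 W

Final answer: 0.3888 W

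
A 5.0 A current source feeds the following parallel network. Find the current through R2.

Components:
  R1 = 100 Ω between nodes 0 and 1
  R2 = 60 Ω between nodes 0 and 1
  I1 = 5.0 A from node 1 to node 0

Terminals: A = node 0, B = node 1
All resistors sit directly between nodes 0 and 1, so they are in parallel and share one voltage V; the full source current 5 A splits among them.
1/R_par = 1/100 + 1/60 = 0.02667 S  =>  R_par = 37.5 Ω
V = I × R_par = 5 × 37.5 = 187.5 V
I_R2 = V/R2 = 187.5/60 = 3.125 A

Final answer: 3.125 A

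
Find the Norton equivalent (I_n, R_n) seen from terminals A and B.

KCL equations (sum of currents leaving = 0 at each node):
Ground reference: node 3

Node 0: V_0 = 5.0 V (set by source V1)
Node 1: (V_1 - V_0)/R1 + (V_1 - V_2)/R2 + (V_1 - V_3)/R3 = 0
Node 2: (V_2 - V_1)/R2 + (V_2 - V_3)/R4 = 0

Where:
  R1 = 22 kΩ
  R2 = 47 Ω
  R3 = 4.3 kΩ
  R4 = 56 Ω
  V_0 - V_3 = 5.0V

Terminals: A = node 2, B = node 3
Find the Thévenin equivalent first; then I_n = V_th/R_th and R_n = R_th.
Step 1 — V_th is the open-circuit voltage V_A - V_B (nothing connected across the terminals).
Nodal analysis, taking node 3 as the 0 V reference.
Source V1 fixes V_0 = 5 V.
KCL at each unknown node (sum of currents leaving = 0; resistances in Ω):
  Node 1: (V_1 - 5)/22000 + (V_1 - V_2)/47 + (V_1 - 0)/4300 = 0
  Node 2: (V_2 - V_1)/47 + (V_2 - 0)/56 = 0
Collecting terms (coefficients in siemens):
  0.02155·V_1 - 0.02128·V_2 = 0.0002273
  0.03913·V_2 - 0.02128·V_1 = 0
Determinant D = (0.02155)(0.03913) - (-0.02128)(-0.02128) = 0.0003908
V_1 = [(0.0002273)(0.03913) - (-0.02128)(0)]/D = 0.02276 V
V_2 = [(0.02155)(0) - (0.0002273)(-0.02128)]/D = 0.01237 V
V_th = V_2 - V_3 = 0.01237 - 0 = 0.01237 V
Step 2 — R_th: zero the source — replace V1 by a short circuit (node 3 merges into node 0) — and find the resistance seen between A (node 2) and B (node 0).
Reduce the network between node 2 (A) and node 0 (B) by series/parallel combination:
  Rp1 = R1 ‖ R3 (parallel, both between nodes 0 and 1) = 1/(1/22000 + 1/4300) = 3597 Ω
  Rs1 = R2 + Rp1 (series, joined only at node 1) = 47 + 3597 = 3644 Ω
  Rp2 = R4 ‖ Rs1 (parallel, both between nodes 0 and 2) = 1/(1/56 + 1/3644) = 55.15 Ω
R_th = 55.15 Ω
I_n = V_th/R_th = 0.01237/55.15 = 0.0002243 A, and R_n = R_th = 55.15 Ω

Final answer: I_n = 0.0002243 A, R_n = 55.15 Ω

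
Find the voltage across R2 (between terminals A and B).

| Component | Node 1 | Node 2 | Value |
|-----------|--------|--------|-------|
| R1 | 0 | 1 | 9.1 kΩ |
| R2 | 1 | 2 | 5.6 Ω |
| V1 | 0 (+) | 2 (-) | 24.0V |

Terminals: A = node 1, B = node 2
R1 and R2 are in series across V1 (node 0 → node 1 → node 2), and the output A–B is taken across R2, so this is a voltage divider.
Series current: I = V1/(R1 + R2) = 24/(9100 + 5.6) = 24/9106 = 0.002636 A
V_R2 = I × R2 = V1 × R2/(R1 + R2) = 24 × 5.6/9106 = 0.01476 V

Final answer: 0.01476 V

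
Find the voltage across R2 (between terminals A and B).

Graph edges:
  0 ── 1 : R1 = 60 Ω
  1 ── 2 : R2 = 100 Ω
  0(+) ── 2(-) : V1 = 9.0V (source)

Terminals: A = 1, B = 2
R1 and R2 are in series across V1 (node 0 → node 1 → node 2), and the output A–B is taken across R2, so this is a voltage divider.
Series current: I = V1/(R1 + R2) = 9/(60 + 100) = 9/160 = 0.05625 A
V_R2 = I × R2 = V1 × R2/(R1 + R2) = 9 × 100/160 = 5.625 V

Final answer: 5.625 V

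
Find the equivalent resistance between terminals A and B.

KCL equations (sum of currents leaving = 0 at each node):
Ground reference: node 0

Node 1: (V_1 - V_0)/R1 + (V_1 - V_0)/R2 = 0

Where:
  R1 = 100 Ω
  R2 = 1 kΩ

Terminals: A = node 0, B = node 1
Reduce the network between node 0 (A) and node 1 (B) by series/parallel combination:
  Rp1 = R1 ‖ R2 (parallel, both between nodes 0 and 1) = 1/(1/100 + 1/1000) = 90.91 Ω
R_eq = 90.91 Ω

Final answer: 90.91 Ω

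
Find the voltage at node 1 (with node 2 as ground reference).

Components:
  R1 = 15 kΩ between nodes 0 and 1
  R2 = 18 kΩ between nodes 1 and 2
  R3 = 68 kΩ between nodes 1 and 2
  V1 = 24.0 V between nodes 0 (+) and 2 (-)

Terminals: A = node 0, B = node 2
Nodal analysis, taking node 2 as the 0 V reference.
Source V1 fixes V_0 = 24 V.
KCL at each unknown node (sum of currents leaving = 0; resistances in Ω):
  Node 1: (V_1 - 24)/15000 + (V_1 - 0)/18000 + (V_1 - 0)/68000 = 0
Collecting terms: 0.0001369 × V_1 = 0.0016  =>  V_1 = 11.68 V
The requested potential is V_1 = 11.68 V.

Final answer: V_1 = 11.68 V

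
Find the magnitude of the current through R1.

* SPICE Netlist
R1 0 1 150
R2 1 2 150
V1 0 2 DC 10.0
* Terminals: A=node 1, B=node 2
Nodal analysis, taking node 2 as the 0 V reference.
Source V1 fixes V_0 = 10 V.
KCL at each unknown node (sum of currents leaving = 0; resistances in Ω):
  Node 1: (V_1 - 10)/150 + (V_1 - 0)/150 = 0
Collecting terms: 0.01333 × V_1 = 0.06667  =>  V_1 = 5 V
I_R1 = (V_0 - V_1)/R1 = (10 - 5)/150 = 0.03333 A
|I_R1| = 0.03333 A

Final answer: |I_R1| = 0.03333 A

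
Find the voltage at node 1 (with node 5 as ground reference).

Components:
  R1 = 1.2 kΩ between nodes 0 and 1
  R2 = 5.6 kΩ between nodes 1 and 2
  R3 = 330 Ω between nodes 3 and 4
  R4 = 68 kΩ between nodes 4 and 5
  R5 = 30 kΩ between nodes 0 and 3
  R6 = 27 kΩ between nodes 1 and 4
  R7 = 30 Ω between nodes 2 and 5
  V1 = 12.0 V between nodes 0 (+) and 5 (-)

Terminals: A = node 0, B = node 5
Nodal analysis, taking node 5 as the 0 V reference.
Source V1 fixes V_0 = 12 V.
KCL at each unknown node (sum of currents leaving = 0; resistances in Ω):
  Node 1: (V_1 - 12)/1200 + (V_1 - V_2)/5600 + (V_1 - V_4)/27000 = 0
  Node 2: (V_2 - V_1)/5600 + (V_2 - 0)/30 = 0
  Node 3: (V_3 - V_4)/330 + (V_3 - 12)/30000 = 0
  Node 4: (V_4 - V_3)/330 + (V_4 - 0)/68000 + (V_4 - V_1)/27000 = 0
Collecting terms (coefficients in siemens):
  0.001049·V_1 - 0.0001786·V_2 - 0.00003704·V_4 = 0.01
  0.03351·V_2 - 0.0001786·V_1 = 0
  0.003064·V_3 - 0.00303·V_4 = 0.0004
  0.003082·V_4 - 0.00003704·V_1 - 0.00303·V_3 = 0
Solving these 4 simultaneous equations (Gaussian elimination) gives:
  V_1 = 9.859 V, V_2 = 0.05254 V, V_3 = 9.014 V, V_4 = 8.981 V
The requested potential is V_1 = 9.859 V.

Final answer: V_1 = 9.859 V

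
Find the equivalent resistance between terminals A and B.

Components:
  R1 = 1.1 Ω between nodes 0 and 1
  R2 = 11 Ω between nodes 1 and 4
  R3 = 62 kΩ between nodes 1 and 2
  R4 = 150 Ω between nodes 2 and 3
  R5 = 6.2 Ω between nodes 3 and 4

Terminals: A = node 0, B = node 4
Reduce the network between node 0 (A) and node 4 (B) by series/parallel combination:
  Rs1 = R3 + R4 (series, joined only at node 2) = 62000 + 150 = 62150 Ω
  Rs2 = R5 + Rs1 (series, joined only at node 3) = 6.2 + 62150 = 62160 Ω
  Rp1 = R2 ‖ Rs2 (parallel, both between nodes 1 and 4) = 1/(1/11 + 1/62160) = 11 Ω
  Rs3 = R1 + Rp1 (series, joined only at node 1) = 1.1 + 11 = 12.1 Ω
R_eq = 12.1 Ω

Final answer: 12.1 Ω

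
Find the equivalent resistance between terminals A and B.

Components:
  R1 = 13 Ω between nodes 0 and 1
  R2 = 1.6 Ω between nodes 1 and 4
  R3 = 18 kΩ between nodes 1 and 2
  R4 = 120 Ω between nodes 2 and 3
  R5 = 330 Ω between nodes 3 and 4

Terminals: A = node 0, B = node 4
Reduce the network between node 0 (A) and node 4 (B) by series/parallel combination:
  Rs1 = R3 + R4 (series, joined only at node 2) = 18000 + 120 = 18120 Ω
  Rs2 = R5 + Rs1 (series, joined only at node 3) = 330 + 18120 = 18450 Ω
  Rp1 = R2 ‖ Rs2 (parallel, both between nodes 1 and 4) = 1/(1/1.6 + 1/18450) = 1.6 Ω
  Rs3 = R1 + Rp1 (series, joined only at node 1) = 13 + 1.6 = 14.6 Ω
R_eq = 14.6 Ω

Final answer: 14.6 Ω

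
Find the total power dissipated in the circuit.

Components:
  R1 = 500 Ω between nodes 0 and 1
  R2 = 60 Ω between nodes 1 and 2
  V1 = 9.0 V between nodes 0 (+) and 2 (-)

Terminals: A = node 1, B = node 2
Nodal analysis, taking node 2 as the 0 V reference.
Source V1 fixes V_0 = 9 V.
KCL at each unknown node (sum of currents leaving = 0; resistances in Ω):
  Node 1: (V_1 - 9)/500 + (V_1 - 0)/60 = 0
Collecting terms: 0.01867 × V_1 = 0.018  =>  V_1 = 0.9643 V
Power in each resistor, P = (ΔV)²/R:
  P_R1 = (9 - 0.9643)²/500 = 0.1291 W
  P_R2 = (0.9643 - 0)²/60 = 0.0155 W
P_total = P_R1 + P_R2 = 0.1446 W

Final answer: 0.1446 W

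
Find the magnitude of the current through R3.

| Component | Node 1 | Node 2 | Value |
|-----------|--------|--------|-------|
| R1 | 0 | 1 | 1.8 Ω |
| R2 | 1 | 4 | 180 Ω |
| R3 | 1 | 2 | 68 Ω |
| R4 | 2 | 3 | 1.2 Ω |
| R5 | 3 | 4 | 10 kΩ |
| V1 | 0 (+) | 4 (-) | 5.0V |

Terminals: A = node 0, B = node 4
Nodal analysis, taking node 4 as the 0 V reference.
Source V1 fixes V_0 = 5 V.
KCL at each unknown node (sum of currents leaving = 0; resistances in Ω):
  Node 1: (V_1 - 5)/1.8 + (V_1 - 0)/180 + (V_1 - V_2)/68 = 0
  Node 2: (V_2 - V_1)/68 + (V_2 - V_3)/1.2 = 0
  Node 3: (V_3 - V_2)/1.2 + (V_3 - 0)/10000 = 0
Collecting terms (coefficients in siemens):
  0.5758·V_1 - 0.01471·V_2 = 2.778
  0.848·V_2 - 0.01471·V_1 - 0.8333·V_3 = 0
  0.8334·V_3 - 0.8333·V_2 = 0
Solving these 3 simultaneous equations (Gaussian elimination) gives:
  V_1 = 4.95 V, V_2 = 4.916 V, V_3 = 4.916 V
I_R3 = (V_1 - V_2)/R3 = (4.95 - 4.916)/68 = 0.0004916 A
|I_R3| = 0.0004916 A

Final answer: |I_R3| = 0.0004916 A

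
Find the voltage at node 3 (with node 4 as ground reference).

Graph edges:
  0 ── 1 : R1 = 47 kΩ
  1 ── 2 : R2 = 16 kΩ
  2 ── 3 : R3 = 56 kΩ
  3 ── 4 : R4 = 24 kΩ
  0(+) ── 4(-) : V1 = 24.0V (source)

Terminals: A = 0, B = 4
Nodal analysis, taking node 4 as the 0 V reference.
Source V1 fixes V_0 = 24 V.
KCL at each unknown node (sum of currents leaving = 0; resistances in Ω):
  Node 1: (V_1 - 24)/47000 + (V_1 - V_2)/16000 = 0
  Node 2: (V_2 - V_1)/16000 + (V_2 - V_3)/56000 = 0
  Node 3: (V_3 - V_2)/56000 + (V_3 - 0)/24000 = 0
Collecting terms (coefficients in siemens):
  0.00008378·V_1 - 0.0000625·V_2 = 0.0005106
  0.00008036·V_2 - 0.0000625·V_1 - 0.00001786·V_3 = 0
  0.00005952·V_3 - 0.00001786·V_2 = 0
Solving these 3 simultaneous equations (Gaussian elimination) gives:
  V_1 = 16.11 V, V_2 = 13.43 V, V_3 = 4.028 V
The requested potential is V_3 = 4.028 V.

Final answer: V_3 = 4.028 V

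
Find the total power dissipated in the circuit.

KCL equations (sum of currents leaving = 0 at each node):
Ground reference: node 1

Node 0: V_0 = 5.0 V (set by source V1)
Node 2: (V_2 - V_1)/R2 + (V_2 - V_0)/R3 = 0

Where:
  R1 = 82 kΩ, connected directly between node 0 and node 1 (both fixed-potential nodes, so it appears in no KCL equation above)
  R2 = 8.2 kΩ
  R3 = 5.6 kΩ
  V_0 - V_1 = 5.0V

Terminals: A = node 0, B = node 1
Nodal analysis, taking node 1 as the 0 V reference.
Source V1 fixes V_0 = 5 V.
KCL at each unknown node (sum of currents leaving = 0; resistances in Ω):
  Node 2: (V_2 - 0)/8200 + (V_2 - 5)/5600 = 0
Collecting terms: 0.0003005 × V_2 = 0.0008929  =>  V_2 = 2.971 V
Power in each resistor, P = (ΔV)²/R:
  P_R1 = (5 - 0)²/82000 = 0.0003049 W
  P_R2 = (0 - 2.971)²/8200 = 0.001076 W
  P_R3 = (5 - 2.971)²/5600 = 0.0007351 W
P_total = P_R1 + P_R2 + P_R3 = 0.002116 W

Final answer: 0.002116 W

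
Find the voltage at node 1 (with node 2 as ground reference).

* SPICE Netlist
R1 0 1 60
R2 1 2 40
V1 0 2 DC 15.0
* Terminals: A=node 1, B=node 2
Nodal analysis, taking node 2 as the 0 V reference.
Source V1 fixes V_0 = 15 V.
KCL at each unknown node (sum of currents leaving = 0; resistances in Ω):
  Node 1: (V_1 - 15)/60 + (V_1 - 0)/40 = 0
Collecting terms: 0.04167 × V_1 = 0.25  =>  V_1 = 6 V
The requested potential is V_1 = 6 V.

Final answer: V_1 = 6 V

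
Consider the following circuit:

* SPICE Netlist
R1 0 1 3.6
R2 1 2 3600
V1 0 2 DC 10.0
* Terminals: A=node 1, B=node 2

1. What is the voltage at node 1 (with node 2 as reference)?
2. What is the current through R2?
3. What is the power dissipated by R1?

Nodal analysis, taking node 2 as the 0 V reference.
Source V1 fixes V_0 = 10 V.
KCL at each unknown node (sum of currents leaving = 0; resistances in Ω):
  Node 1: (V_1 - 10)/3.6 + (V_1 - 0)/3600 = 0
Collecting terms: 0.2781 × V_1 = 2.778  =>  V_1 = 9.99 V
Part 1:
  Read off the nodal solution: V_1 = 9.99 V
Part 2:
  I_R2 = (V_1 - V_2)/R2 = (9.99 - 0)/3600 = 0.002775 A
  Magnitude: I_R2 = 0.002775 A
Part 3:
  I_R1 = (V_0 - V_1)/R1 = (10 - 9.99)/3.6 = 0.002775 A
  P_R1 = I_R1² × R1 = (0.002775)² × 3.6 = 0.00002772 W

Final answers:
1. V_1 = 9.99 V
2. I_R2 = 0.002775 A
3. P_R1 = 2.772e-05 W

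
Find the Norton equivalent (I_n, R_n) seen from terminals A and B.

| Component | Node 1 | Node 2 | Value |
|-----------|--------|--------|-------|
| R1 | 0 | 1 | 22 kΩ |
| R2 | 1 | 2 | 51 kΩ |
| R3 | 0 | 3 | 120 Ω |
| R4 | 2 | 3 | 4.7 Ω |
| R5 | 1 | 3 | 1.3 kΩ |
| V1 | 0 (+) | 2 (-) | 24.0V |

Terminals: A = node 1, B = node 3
Find the Thévenin equivalent first; then I_n = V_th/R_th and R_n = R_th.
Step 1 — V_th is the open-circuit voltage V_A - V_B (nothing connected across the terminals).
Nodal analysis, taking node 2 as the 0 V reference.
Source V1 fixes V_0 = 24 V.
KCL at each unknown node (sum of currents leaving = 0; resistances in Ω):
  Node 1: (V_1 - 24)/22000 + (V_1 - 0)/51000 + (V_1 - V_3)/1300 = 0
  Node 3: (V_3 - 24)/120 + (V_3 - 0)/4.7 + (V_3 - V_1)/1300 = 0
Collecting terms (coefficients in siemens):
  0.0008343·V_1 - 0.0007692·V_3 = 0.001091
  0.2219·V_3 - 0.0007692·V_1 = 0.2
Determinant D = (0.0008343)(0.2219) - (-0.0007692)(-0.0007692) = 0.0001845
V_1 = [(0.001091)(0.2219) - (-0.0007692)(0.2)]/D = 2.146 V
V_3 = [(0.0008343)(0.2) - (0.001091)(-0.0007692)]/D = 0.9089 V
V_th = V_1 - V_3 = 2.146 - 0.9089 = 1.237 V
Step 2 — R_th: zero the source — replace V1 by a short circuit (node 2 merges into node 0) — and find the resistance seen between A (node 1) and B (node 3).
Reduce the network between node 1 (A) and node 3 (B) by series/parallel combination:
  Rp1 = R1 ‖ R2 (parallel, both between nodes 0 and 1) = 1/(1/22000 + 1/51000) = 15370 Ω
  Rp2 = R3 ‖ R4 (parallel, both between nodes 0 and 3) = 1/(1/120 + 1/4.7) = 4.523 Ω
  Rs1 = Rp1 + Rp2 (series, joined only at node 0) = 15370 + 4.523 = 15370 Ω
  Rp3 = R5 ‖ Rs1 (parallel, both between nodes 1 and 3) = 1/(1/1300 + 1/15370) = 1199 Ω
R_th = 1.199 kΩ
I_n = V_th/R_th = 1.237/1199 = 0.001032 A, and R_n = R_th = 1.199 kΩ

Final answer: I_n = 0.001032 A, R_n = 1.199 kΩ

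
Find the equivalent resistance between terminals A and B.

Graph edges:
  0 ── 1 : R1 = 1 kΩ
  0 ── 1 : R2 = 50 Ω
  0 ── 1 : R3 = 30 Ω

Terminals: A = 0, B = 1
Reduce the network between node 0 (A) and node 1 (B) by series/parallel combination:
  Rp1 = R1 ‖ R2 ‖ R3 (parallel, all between nodes 0 and 1) = 1/(1/1000 + 1/50 + 1/30) = 18.4 Ω
R_eq = 18.4 Ω

Final answer: 18.4 Ω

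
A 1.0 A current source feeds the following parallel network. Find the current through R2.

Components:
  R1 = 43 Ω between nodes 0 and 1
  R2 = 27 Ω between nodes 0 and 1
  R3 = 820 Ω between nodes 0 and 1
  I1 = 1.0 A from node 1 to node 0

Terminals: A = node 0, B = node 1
All resistors sit directly between nodes 0 and 1, so they are in parallel and share one voltage V; the full source current 1 A splits among them.
1/R_par = 1/43 + 1/27 + 1/820 = 0.06151 S  =>  R_par = 16.26 Ω
V = I × R_par = 1 × 16.26 = 16.26 V
I_R2 = V/R2 = 16.26/27 = 0.6021 A

Final answer: 0.6021 A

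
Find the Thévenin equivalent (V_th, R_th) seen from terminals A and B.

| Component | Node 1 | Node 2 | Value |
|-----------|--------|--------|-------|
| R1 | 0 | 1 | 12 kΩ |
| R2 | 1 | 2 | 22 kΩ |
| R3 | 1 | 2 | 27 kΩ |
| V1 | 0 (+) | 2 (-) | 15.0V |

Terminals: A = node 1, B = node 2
Step 1 — V_th is the open-circuit voltage V_A - V_B (nothing connected across the terminals).
Nodal analysis, taking node 2 as the 0 V reference.
Source V1 fixes V_0 = 15 V.
KCL at each unknown node (sum of currents leaving = 0; resistances in Ω):
  Node 1: (V_1 - 15)/12000 + (V_1 - 0)/22000 + (V_1 - 0)/27000 = 0
Collecting terms: 0.0001658 × V_1 = 0.00125  =>  V_1 = 7.538 V
V_th = V_1 - V_2 = 7.538 - 0 = 7.538 V
Step 2 — R_th: zero the source — replace V1 by a short circuit (node 2 merges into node 0) — and find the resistance seen between A (node 1) and B (node 0).
Reduce the network between node 1 (A) and node 0 (B) by series/parallel combination:
  Rp1 = R1 ‖ R2 ‖ R3 (parallel, all between nodes 0 and 1) = 1/(1/12000 + 1/22000 + 1/27000) = 6030 Ω
R_th = 6.03 kΩ

Final answer: V_th = 7.538 V, R_th = 6.03 kΩ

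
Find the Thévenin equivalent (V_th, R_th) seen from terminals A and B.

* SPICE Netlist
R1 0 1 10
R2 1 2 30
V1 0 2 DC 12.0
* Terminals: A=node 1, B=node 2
Step 1 — V_th is the open-circuit voltage V_A - V_B (nothing connected across the terminals).
Nodal analysis, taking node 2 as the 0 V reference.
Source V1 fixes V_0 = 12 V.
KCL at each unknown node (sum of currents leaving = 0; resistances in Ω):
  Node 1: (V_1 - 12)/10 + (V_1 - 0)/30 = 0
Collecting terms: 0.1333 × V_1 = 1.2  =>  V_1 = 9 V
V_th = V_1 - V_2 = 9 - 0 = 9 V
Step 2 — R_th: zero the source — replace V1 by a short circuit (node 2 merges into node 0) — and find the resistance seen between A (node 1) and B (node 0).
Reduce the network between node 1 (A) and node 0 (B) by series/parallel combination:
  Rp1 = R1 ‖ R2 (parallel, both between nodes 0 and 1) = 1/(1/10 + 1/30) = 7.5 Ω
R_th = 7.5 Ω

Final answer: V_th = 9 V, R_th = 7.5 Ω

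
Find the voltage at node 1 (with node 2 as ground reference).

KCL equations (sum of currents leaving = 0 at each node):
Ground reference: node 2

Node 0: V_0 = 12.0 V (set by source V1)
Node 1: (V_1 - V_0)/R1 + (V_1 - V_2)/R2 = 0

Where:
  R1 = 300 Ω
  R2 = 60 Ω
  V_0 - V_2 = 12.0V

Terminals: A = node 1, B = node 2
Nodal analysis, taking node 2 as the 0 V reference.
Source V1 fixes V_0 = 12 V.
KCL at each unknown node (sum of currents leaving = 0; resistances in Ω):
  Node 1: (V_1 - 12)/300 + (V_1 - 0)/60 = 0
Collecting terms: 0.02 × V_1 = 0.04  =>  V_1 = 2 V
The requested potential is V_1 = 2 V.

Final answer: V_1 = 2 V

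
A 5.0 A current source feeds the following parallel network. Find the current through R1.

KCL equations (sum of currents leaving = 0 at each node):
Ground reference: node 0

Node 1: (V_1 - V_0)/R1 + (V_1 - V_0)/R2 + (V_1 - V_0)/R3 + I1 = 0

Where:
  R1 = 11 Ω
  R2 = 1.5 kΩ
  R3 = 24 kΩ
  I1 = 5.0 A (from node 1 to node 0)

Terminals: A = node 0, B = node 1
All resistors sit directly between nodes 0 and 1, so they are in parallel and share one voltage V; the full source current 5 A splits among them.
1/R_par = 1/11 + 1/1500 + 1/24000 = 0.09162 S  =>  R_par = 10.91 Ω
V = I × R_par = 5 × 10.91 = 54.57 V
I_R1 = V/R1 = 54.57/11 = 4.961 A

Final answer: 4.961 A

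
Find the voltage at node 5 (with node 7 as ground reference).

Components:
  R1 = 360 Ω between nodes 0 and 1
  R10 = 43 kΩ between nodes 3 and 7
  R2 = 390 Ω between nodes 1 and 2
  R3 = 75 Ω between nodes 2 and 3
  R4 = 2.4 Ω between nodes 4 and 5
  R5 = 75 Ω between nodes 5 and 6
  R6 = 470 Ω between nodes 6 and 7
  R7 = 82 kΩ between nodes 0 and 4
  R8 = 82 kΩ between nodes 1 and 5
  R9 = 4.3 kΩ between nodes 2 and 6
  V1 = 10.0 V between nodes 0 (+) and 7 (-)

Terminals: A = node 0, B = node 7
Nodal analysis, taking node 7 as the 0 V reference.
Source V1 fixes V_0 = 10 V.
KCL at each unknown node (sum of currents leaving = 0; resistances in Ω):
  Node 1: (V_1 - 10)/360 + (V_1 - V_2)/390 + (V_1 - V_5)/82000 = 0
  Node 2: (V_2 - V_1)/390 + (V_2 - V_3)/75 + (V_2 - V_6)/4300 = 0
  Node 3: (V_3 - V_2)/75 + (V_3 - 0)/43000 = 0
  Node 4: (V_4 - V_5)/2.4 + (V_4 - 10)/82000 = 0
  Node 5: (V_5 - V_4)/2.4 + (V_5 - V_6)/75 + (V_5 - V_1)/82000 = 0
  Node 6: (V_6 - V_5)/75 + (V_6 - 0)/470 + (V_6 - V_2)/4300 = 0
Collecting terms (coefficients in siemens):
  0.005354·V_1 - 0.002564·V_2 - 0.0000122·V_5 = 0.02778
  0.01613·V_2 - 0.002564·V_1 - 0.01333·V_3 - 0.0002326·V_6 = 0
  0.01336·V_3 - 0.01333·V_2 = 0
  0.4167·V_4 - 0.4167·V_5 = 0.000122
  0.43·V_5 - 0.0000122·V_1 - 0.4167·V_4 - 0.01333·V_6 = 0
  0.01569·V_6 - 0.0002326·V_2 - 0.01333·V_5 = 0
Solving these 6 simultaneous equations (Gaussian elimination) gives:
  V_1 = 9.259 V, V_2 = 8.495 V, V_3 = 8.481 V, V_4 = 0.943 V
  V_5 = 0.9427 V, V_6 = 0.9268 V
The requested potential is V_5 = 0.9427 V.

Final answer: V_5 = 0.9427 V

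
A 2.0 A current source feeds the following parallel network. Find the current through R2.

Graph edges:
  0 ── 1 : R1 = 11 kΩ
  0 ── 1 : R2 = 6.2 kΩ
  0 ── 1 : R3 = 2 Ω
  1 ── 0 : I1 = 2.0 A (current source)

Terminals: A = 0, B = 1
All resistors sit directly between nodes 0 and 1, so they are in parallel and share one voltage V; the full source current 2 A splits among them.
1/R_par = 1/11000 + 1/6200 + 1/2 = 0.5003 S  =>  R_par = 1.999 Ω
V = I × R_par = 2 × 1.999 = 3.998 V
I_R2 = V/R2 = 3.998/6200 = 0.0006448 A

Final answer: 0.0006448 A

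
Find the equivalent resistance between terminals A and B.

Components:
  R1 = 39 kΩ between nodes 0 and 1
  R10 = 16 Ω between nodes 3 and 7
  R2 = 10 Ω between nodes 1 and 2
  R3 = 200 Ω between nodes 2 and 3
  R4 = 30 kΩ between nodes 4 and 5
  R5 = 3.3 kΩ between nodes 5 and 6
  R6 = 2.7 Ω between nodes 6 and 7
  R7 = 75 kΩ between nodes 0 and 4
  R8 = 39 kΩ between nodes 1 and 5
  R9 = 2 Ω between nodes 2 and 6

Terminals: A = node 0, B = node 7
The network is not a plain series/parallel combination. Inject a 1 A test current into terminal A (node 0) and return it from terminal B (node 7); then R_eq = V_A / (1 A).
Nodal analysis, taking node 7 as the 0 V reference.
Current source I_test pushes 1 A into node 0 and draws it out of node 7.
KCL at each unknown node (sum of currents leaving = 0; resistances in Ω):
  Node 0: (V_0 - V_1)/39000 + (V_0 - V_4)/75000 - 1 = 0
  Node 1: (V_1 - V_0)/39000 + (V_1 - V_2)/10 + (V_1 - V_5)/39000 = 0
  Node 2: (V_2 - V_1)/10 + (V_2 - V_3)/200 + (V_2 - V_6)/2 = 0
  Node 3: (V_3 - V_2)/200 + (V_3 - 0)/16 = 0
  Node 4: (V_4 - V_0)/75000 + (V_4 - V_5)/30000 = 0
  Node 5: (V_5 - V_1)/39000 + (V_5 - V_4)/30000 + (V_5 - V_6)/3300 = 0
  Node 6: (V_6 - V_2)/2 + (V_6 - V_5)/3300 + (V_6 - 0)/2.7 = 0
Collecting terms (coefficients in siemens):
  0.00003897·V_0 - 0.00002564·V_1 - 0.00001333·V_4 = 1
  0.1001·V_1 - 0.00002564·V_0 - 0.1·V_2 - 0.00002564·V_5 = 0
  0.605·V_2 - 0.1·V_1 - 0.005·V_3 - 0.5·V_6 = 0
  0.0675·V_3 - 0.005·V_2 = 0
  0.00004667·V_4 - 0.00001333·V_0 - 0.00003333·V_5 = 0
  0.000362·V_5 - 0.00002564·V_1 - 0.00003333·V_4 - 0.000303·V_6 = 0
  0.8707·V_6 - 0.5·V_2 - 0.000303·V_5 = 0
Solving these 7 simultaneous equations (Gaussian elimination) gives:
  V_0 = 28670 V, V_1 = 11.67 V, V_2 = 4.121 V, V_3 = 0.3052 V
  V_4 = 8769 V, V_5 = 810.5 V, V_6 = 2.648 V
R_eq = V_0 / 1 A = 28670 Ω = 28.67 kΩ

Final answer: 28.67 kΩ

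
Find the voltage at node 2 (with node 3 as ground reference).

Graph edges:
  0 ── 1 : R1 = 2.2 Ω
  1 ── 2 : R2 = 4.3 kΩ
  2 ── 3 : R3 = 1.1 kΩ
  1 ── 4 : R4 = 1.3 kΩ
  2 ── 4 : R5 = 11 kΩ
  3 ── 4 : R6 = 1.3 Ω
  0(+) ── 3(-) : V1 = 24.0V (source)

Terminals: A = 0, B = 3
Nodal analysis, taking node 3 as the 0 V reference.
Source V1 fixes V_0 = 24 V.
KCL at each unknown node (sum of currents leaving = 0; resistances in Ω):
  Node 1: (V_1 - 24)/2.2 + (V_1 - V_2)/4300 + (V_1 - V_4)/1300 = 0
  Node 2: (V_2 - V_1)/4300 + (V_2 - 0)/1100 + (V_2 - V_4)/11000 = 0
  Node 4: (V_4 - V_1)/1300 + (V_4 - V_2)/11000 + (V_4 - 0)/1.3 = 0
Collecting terms (coefficients in siemens):
  0.4555·V_1 - 0.0002326·V_2 - 0.0007692·V_4 = 10.91
  0.001233·V_2 - 0.0002326·V_1 - 0.00009091·V_4 = 0
  0.7701·V_4 - 0.0007692·V_1 - 0.00009091·V_2 = 0
Solving these 3 simultaneous equations (Gaussian elimination) gives:
  V_1 = 23.95 V, V_2 = 4.521 V, V_4 = 0.02446 V
The requested potential is V_2 = 4.521 V.

Final answer: V_2 = 4.521 V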